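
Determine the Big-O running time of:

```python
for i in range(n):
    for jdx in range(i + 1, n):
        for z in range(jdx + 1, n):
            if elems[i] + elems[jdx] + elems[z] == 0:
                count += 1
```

Time complexity: O(n^3).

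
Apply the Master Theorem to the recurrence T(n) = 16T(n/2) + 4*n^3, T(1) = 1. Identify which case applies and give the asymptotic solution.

a=16, b=2, f(n)=4*n^3.
log_2(16) = 4 > 3.
Since f(n) = O(n^3) is polynomially smaller than n^4, Case 1 applies.
T(n) = Theta(n^4).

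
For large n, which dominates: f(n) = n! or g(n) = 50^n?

f(n) = n! grows faster: n!/50^n -> infinity by Stirling.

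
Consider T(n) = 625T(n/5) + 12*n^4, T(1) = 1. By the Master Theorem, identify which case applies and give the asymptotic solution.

a=625, b=5, f(n)=12*n^4.
log_5(625) = 4, so n^(log_b(a)) = n^4.
f(n) = Theta(n^4), so Case 2 applies.
T(n) = Theta(n^4 log n).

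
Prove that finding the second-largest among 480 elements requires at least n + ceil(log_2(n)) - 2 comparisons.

Lower bound (adversary): identifying the maximum requires 480-1 comparisons (each eliminates one candidate). Assign weight 1 to each element; on each comparison the adversary lets the heavier side win and gives it the loser's weight. The max ends with weight 480, but each comparison it wins at most doubles its weight, so the max must win >= ceil(log_2(480)) = 9 comparisons. The second-largest is one of those 9 direct losers to the max, and identifying which one is largest needs >= 9-1 further comparisons. Total >= 480-1 + 9-1 = 487.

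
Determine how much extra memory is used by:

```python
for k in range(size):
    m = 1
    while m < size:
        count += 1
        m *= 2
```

Space complexity: O(1).
Only a constant amount of auxiliary storage is used; nothing grows with n.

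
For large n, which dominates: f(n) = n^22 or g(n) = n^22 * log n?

g(n) = n^22 * log n grows faster: extra log n factor -> infinity.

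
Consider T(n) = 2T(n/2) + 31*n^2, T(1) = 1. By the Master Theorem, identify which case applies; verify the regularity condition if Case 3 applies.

a=2, b=2, f(n)=31*n^2.
log_2(2) = 1 < 2.
f(n) = Omega(n^(1+epsilon)) for some epsilon > 0, so Case 3 is the candidate.
Regularity: a*f(n/b) = 2*31*(n/2)^2 = (2/4)*31*n^2 <= c*f(n) with c = 2/4 < 1. Satisfied.
Case 3: T(n) = Theta(n^2).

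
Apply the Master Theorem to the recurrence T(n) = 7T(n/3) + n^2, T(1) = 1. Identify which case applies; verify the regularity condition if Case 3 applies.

a=7, b=3, f(n)=n^2.
log_3(7) = 1.771 < 2.
f(n) = Omega(n^(1.771+epsilon)) for some epsilon > 0, so Case 3 is the candidate.
Regularity: a*f(n/b) = 7*1*(n/3)^2 = (7/9)*1*n^2 <= c*f(n) with c = 7/9 < 1. Satisfied.
Case 3: T(n) = Theta(n^2).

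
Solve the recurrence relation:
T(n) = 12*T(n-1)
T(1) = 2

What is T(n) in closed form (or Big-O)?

Each step multiplies by 12. T(n) = T(1)*12^(n-1) = 2*12^(n-1).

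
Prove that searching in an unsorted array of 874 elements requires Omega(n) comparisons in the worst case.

An adversary can always place the target in the last position checked. Until all 874 positions are examined, the target might be in any unchecked position. Therefore 874 comparisons are necessary.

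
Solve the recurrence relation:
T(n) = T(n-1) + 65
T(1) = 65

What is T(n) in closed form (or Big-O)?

Unrolling: T(n) = T(n-1) + 65 = T(n-2) + 2*65 = ... = T(1) + (n-1)*65 = 65 + (n-1)*65 = 65n.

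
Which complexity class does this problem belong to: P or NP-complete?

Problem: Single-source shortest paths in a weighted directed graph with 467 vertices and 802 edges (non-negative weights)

This problem is in P: Dijkstra's algorithm runs in O((V+E) log V).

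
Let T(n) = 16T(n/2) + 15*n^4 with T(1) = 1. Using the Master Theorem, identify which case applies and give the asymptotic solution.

a=16, b=2, f(n)=15*n^4.
log_2(16) = 4, so n^(log_b(a)) = n^4.
f(n) = Theta(n^4), so Case 2 applies.
T(n) = Theta(n^4 log n).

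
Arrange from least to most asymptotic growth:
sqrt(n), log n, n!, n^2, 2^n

Ordered by growth rate: log n < sqrt(n) < n^2 < 2^n < n!.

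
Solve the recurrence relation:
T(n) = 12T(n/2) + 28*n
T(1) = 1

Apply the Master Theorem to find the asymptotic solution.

a=12, b=2, f(n)=28*n. log_2(12) = 3.585. Case 1 of Master Theorem: T(n) = O(n^3.585).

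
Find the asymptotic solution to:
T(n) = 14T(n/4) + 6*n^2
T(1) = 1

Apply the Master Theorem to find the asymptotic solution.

a=14, b=4, f(n)=6*n^2. log_4(14) = 1.904 < 2. Case 3: T(n) = O(n^2).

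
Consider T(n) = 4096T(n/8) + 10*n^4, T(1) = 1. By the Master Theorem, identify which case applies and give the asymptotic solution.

a=4096, b=8, f(n)=10*n^4.
log_8(4096) = 4, so n^(log_b(a)) = n^4.
f(n) = Theta(n^4), so Case 2 applies.
T(n) = Theta(n^4 log n).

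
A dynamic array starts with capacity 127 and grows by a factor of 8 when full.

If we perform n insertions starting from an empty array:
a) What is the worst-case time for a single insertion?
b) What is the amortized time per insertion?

(a) Worst-case single insertion: O(n) -- when the array is full at capacity c, the resize copies all c elements, and c can be Theta(n).
(b) Resizes happen at sizes 127, 1016, 8128, ... Total copy cost for n insertions: 127 + 1016 + ... = O(n) (geometric series with ratio 1/8). Amortized cost per insertion: O(n)/n = O(1).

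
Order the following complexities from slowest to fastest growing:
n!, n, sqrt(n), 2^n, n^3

Ordered by growth rate: sqrt(n) < n < n^3 < 2^n < n!.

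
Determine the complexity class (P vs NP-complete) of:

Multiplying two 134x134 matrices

This problem is in P: the schoolbook algorithm runs in O(n^3).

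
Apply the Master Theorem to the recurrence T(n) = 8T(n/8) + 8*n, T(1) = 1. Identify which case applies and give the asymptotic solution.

a=8, b=8, f(n)=8*n.
log_8(8) = 1, so n^(log_b(a)) = n.
f(n) = Theta(n), so Case 2 applies.
T(n) = Theta(n log n).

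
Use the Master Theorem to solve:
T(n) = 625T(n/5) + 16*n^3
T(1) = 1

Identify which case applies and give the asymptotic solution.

a=625, b=5, f(n)=16*n^3.
log_5(625) = 4 > 3.
Since f(n) = O(n^3) is polynomially smaller than n^4, Case 1 applies.
T(n) = Theta(n^4).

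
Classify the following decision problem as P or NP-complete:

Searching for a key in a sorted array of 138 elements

This problem is in P: binary search runs in O(log n).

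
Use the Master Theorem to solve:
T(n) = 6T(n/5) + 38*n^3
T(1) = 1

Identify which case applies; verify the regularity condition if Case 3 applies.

a=6, b=5, f(n)=38*n^3.
log_5(6) = 1.113 < 3.
f(n) = Omega(n^(1.113+epsilon)) for some epsilon > 0, so Case 3 is the candidate.
Regularity: a*f(n/b) = 6*38*(n/5)^3 = (6/125)*38*n^3 <= c*f(n) with c = 6/125 < 1. Satisfied.
Case 3: T(n) = Theta(n^3).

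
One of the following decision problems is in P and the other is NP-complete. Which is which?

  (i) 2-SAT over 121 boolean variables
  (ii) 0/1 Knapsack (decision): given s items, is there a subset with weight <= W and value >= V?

(i) is P: 2-SAT is solvable in linear time via implication-graph SCCs.
(ii) is NP-complete: reduces from Subset Sum.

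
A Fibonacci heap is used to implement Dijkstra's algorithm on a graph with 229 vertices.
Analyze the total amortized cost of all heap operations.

Dijkstra performs 229 insert, 229 extract-min, and at most E decrease-key operations. With Fibonacci heap: insert O(1) amortized, extract-min O(log n) amortized, decrease-key O(1) amortized. Total with n = 229: O(n * 1 + n * log n + E * 1) = O(n log n + E).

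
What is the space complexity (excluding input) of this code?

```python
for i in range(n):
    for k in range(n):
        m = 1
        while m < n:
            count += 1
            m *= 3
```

Space complexity: O(1).
Only a constant amount of auxiliary storage is used; nothing grows with n.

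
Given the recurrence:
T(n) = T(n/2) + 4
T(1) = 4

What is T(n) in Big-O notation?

Each step divides n by 2 and adds 4. After log_2(n) steps, T(n) = O(log n).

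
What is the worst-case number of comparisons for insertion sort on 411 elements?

Insertion sort on reverse-sorted input: 1 + 2 + ... + (411-1) = 84255 comparisons.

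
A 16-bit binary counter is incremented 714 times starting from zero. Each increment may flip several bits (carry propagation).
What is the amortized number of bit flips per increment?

Bit i flips on every 2^i-th increment, so over 714 increments bit i flips floor(714/2^i) times. Summing over i: total flips < 2 * 714. Amortized: < 2 = O(1) per increment.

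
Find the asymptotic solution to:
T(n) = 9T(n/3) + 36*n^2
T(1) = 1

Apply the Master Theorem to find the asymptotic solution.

a=9, b=3, f(n)=36*n^2. log_3(9) = 2. Case 2: T(n) = O(n^2 log n).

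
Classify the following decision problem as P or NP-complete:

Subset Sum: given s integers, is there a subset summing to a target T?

This problem is NP-complete: one of Karp's 21 NP-complete problems.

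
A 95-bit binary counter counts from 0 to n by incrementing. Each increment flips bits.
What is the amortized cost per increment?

Bit i flips every 2^i increments. Total flips over n increments: sum_{i=0}^{95} n/2^i < 2n. Amortized cost: 2n/n = O(1).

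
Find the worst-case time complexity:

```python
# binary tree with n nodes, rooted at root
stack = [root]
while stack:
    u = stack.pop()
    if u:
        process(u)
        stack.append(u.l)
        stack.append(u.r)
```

Time complexity: O(n).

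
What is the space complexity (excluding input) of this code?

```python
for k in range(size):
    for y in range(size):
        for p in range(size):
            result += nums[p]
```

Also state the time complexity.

Space complexity: O(1).
Only a constant amount of auxiliary storage is used; nothing grows with n.
Time complexity: O(n^3).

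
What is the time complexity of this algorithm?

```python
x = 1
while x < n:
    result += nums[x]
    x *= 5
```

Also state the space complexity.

Time complexity: O(log n).
Space complexity: O(1).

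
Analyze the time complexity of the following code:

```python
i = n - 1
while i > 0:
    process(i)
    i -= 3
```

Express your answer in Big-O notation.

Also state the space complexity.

Time complexity: O(n).
Space complexity: O(1).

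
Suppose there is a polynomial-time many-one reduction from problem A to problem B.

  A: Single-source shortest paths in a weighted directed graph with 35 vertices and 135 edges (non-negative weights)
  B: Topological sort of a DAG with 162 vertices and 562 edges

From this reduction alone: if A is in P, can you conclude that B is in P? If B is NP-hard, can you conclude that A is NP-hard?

A poly-time reduction A <=_p B transfers tractability DOWN (B easy => A easy) and hardness UP (A hard => B hard), not the reverse.
From A in P, the reduction alone does NOT give B in P: any problem in P trivially reduces to SAT, yet SAT is not known to be in P.
From B NP-hard, the reduction alone does NOT give A NP-hard: again, easy problems reduce to hard ones.
(Here in fact A is P and B is P.)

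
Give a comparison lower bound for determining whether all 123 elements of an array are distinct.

In the algebraic decision-tree model, the YES region for element distinctness on 123 elements has 123! connected components (one per ordering). Ben-Or's theorem then gives a lower bound of Omega(log(n!)) = Omega(n log n).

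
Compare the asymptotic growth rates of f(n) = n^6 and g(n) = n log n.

f(n) = n^6 grows faster: n^6 / (n log n) = n^5/log n -> infinity.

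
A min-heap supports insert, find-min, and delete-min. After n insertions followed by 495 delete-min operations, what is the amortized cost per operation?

Insert takes O(log n) worst case. Delete-min takes O(log n). Over a sequence of n inserts and 495 delete-mins, total cost is O((n + 495) log n). Amortized per operation: O(log n).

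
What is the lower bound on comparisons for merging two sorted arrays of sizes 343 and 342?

Adversary argument: with sizes 343 and 342 (differing by at most 1), interleave the two arrays so that every consecutive pair in the output comes from different inputs. Then each of the 684 adjacent output pairs must be directly compared, or the algorithm cannot determine their relative order. So 684 comparisons are necessary; standard merge achieves this.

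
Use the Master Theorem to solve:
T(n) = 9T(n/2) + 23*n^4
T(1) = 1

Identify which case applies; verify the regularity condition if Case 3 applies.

a=9, b=2, f(n)=23*n^4.
log_2(9) = 3.17 < 4.
f(n) = Omega(n^(3.17+epsilon)) for some epsilon > 0, so Case 3 is the candidate.
Regularity: a*f(n/b) = 9*23*(n/2)^4 = (9/16)*23*n^4 <= c*f(n) with c = 9/16 < 1. Satisfied.
Case 3: T(n) = Theta(n^4).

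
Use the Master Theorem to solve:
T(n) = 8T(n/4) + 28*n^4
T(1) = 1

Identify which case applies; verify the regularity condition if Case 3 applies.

a=8, b=4, f(n)=28*n^4.
log_4(8) = 1.5 < 4.
f(n) = Omega(n^(1.5+epsilon)) for some epsilon > 0, so Case 3 is the candidate.
Regularity: a*f(n/b) = 8*28*(n/4)^4 = (8/256)*28*n^4 <= c*f(n) with c = 8/256 < 1. Satisfied.
Case 3: T(n) = Theta(n^4).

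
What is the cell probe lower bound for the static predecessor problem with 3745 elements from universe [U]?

The Patrascu-Thorup lower bound shows any data structure on n = 3745 elements using O(n * polylog(n)) space requires Omega(log log U) query time. van Emde Boas trees achieve O(log log U) with O(U) space.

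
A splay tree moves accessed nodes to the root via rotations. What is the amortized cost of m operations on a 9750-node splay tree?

Using a potential function Phi = sum of log(size of subtree) for each node, each splay operation has amortized cost O(log n) where n = 9750. Bad individual operations (O(n)) are offset by decreased potential.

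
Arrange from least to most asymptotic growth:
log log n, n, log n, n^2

Ordered by growth rate: log log n < log n < n < n^2.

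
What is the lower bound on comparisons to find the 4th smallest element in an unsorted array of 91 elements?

Finding the 4th smallest of 91 elements requires Omega(n) comparisons. Every element must participate in at least one comparison; otherwise it could be the 4th smallest.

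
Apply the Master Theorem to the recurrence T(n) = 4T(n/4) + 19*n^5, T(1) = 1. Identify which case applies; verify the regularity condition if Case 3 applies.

a=4, b=4, f(n)=19*n^5.
log_4(4) = 1 < 5.
f(n) = Omega(n^(1+epsilon)) for some epsilon > 0, so Case 3 is the candidate.
Regularity: a*f(n/b) = 4*19*(n/4)^5 = (4/1024)*19*n^5 <= c*f(n) with c = 4/1024 < 1. Satisfied.
Case 3: T(n) = Theta(n^5).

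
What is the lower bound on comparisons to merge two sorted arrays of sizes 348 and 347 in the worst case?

Adversary: with |348 - 347| <= 1 the inputs can be fully interleaved so that every adjacent pair in the merged output comes from different arrays. Then each of the 694 adjacent pairs must be directly compared, or the algorithm cannot determine their relative order. Standard merge meets this bound.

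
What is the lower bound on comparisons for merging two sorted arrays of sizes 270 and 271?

Adversary argument: with sizes 270 and 271 (differing by at most 1), interleave the two arrays so that every consecutive pair in the output comes from different inputs. Then each of the 540 adjacent output pairs must be directly compared, or the algorithm cannot determine their relative order. So 540 comparisons are necessary; standard merge achieves this.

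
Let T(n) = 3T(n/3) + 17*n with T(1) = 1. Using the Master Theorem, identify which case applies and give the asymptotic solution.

a=3, b=3, f(n)=17*n.
log_3(3) = 1, so n^(log_b(a)) = n.
f(n) = Theta(n), so Case 2 applies.
T(n) = Theta(n log n).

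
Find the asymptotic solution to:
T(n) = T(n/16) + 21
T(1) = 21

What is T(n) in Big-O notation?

Each step divides n by 16 and adds 21. After log_16(n) steps, T(n) = O(log n).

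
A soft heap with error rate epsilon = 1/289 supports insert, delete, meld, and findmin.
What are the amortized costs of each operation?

Soft heaps (Chazelle) allow up to an epsilon = 1/289 fraction of elements to have corrupted (raised) keys. Insert is O(log(1/epsilon)) = O(log 289) amortized -- the structure maintains heap-ordered binary trees of rank bounded by O(log(1/epsilon)). Meld concatenates root lists: O(1) amortized. Delete and findmin are O(1) amortized.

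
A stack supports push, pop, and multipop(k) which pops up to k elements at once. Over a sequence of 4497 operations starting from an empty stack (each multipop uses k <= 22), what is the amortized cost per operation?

Each element is pushed exactly once and popped at most once (whether by pop or as part of a multipop). So the total number of individual pops over the whole sequence is at most the number of pushes, which is at most 4497. Total work <= 2 * 4497, hence O(1) amortized per operation.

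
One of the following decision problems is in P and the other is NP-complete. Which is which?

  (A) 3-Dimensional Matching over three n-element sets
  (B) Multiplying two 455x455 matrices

(A) is NP-complete: one of Karp's 21 NP-complete problems.
(B) is P: the schoolbook algorithm runs in O(n^3).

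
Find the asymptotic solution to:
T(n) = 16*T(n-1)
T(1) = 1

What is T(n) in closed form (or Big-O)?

Each step multiplies by 16. T(n) = T(1)*16^(n-1) = 16^(n-1).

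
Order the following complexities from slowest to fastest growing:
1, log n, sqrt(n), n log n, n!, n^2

Ordered by growth rate: 1 < log n < sqrt(n) < n log n < n^2 < n!.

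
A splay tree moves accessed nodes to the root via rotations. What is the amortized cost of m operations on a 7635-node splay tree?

Using a potential function Phi = sum of log(size of subtree) for each node, each splay operation has amortized cost O(log n) where n = 7635. Bad individual operations (O(n)) are offset by decreased potential.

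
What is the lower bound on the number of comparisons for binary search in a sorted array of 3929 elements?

With 3929 possible positions, we need at least ceil(log_2(3929)) = 12 comparisons. Each comparison splits the remaining candidates by at most half.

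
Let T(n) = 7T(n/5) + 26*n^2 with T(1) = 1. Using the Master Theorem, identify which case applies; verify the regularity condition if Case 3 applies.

a=7, b=5, f(n)=26*n^2.
log_5(7) = 1.209 < 2.
f(n) = Omega(n^(1.209+epsilon)) for some epsilon > 0, so Case 3 is the candidate.
Regularity: a*f(n/b) = 7*26*(n/5)^2 = (7/25)*26*n^2 <= c*f(n) with c = 7/25 < 1. Satisfied.
Case 3: T(n) = Theta(n^2).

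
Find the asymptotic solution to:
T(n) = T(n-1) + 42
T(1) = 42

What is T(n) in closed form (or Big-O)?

Unrolling: T(n) = T(n-1) + 42 = T(n-2) + 2*42 = ... = T(1) + (n-1)*42 = 42 + (n-1)*42 = 42n.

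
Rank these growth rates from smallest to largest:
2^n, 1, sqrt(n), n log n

Ordered by growth rate: 1 < sqrt(n) < n log n < 2^n.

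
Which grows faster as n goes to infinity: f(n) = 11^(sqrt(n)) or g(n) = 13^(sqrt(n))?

g(n) = 13^(sqrt(n)) grows faster: ratio is (13/11)^(sqrt(n)) -> infinity since 13/11 > 1.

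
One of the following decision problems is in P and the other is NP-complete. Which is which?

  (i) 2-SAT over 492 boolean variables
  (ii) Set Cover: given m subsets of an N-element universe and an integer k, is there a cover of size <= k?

(i) is P: 2-SAT is solvable in linear time via implication-graph SCCs.
(ii) is NP-complete: one of Karp's 21 NP-complete problems (with k part of the input).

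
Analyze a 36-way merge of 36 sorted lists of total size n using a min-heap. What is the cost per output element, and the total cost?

Maintain a min-heap of size 36 holding the current head of each list. Each output step does one extract-min (O(log 36)) and one insert of that list's next element (O(log 36)). Each of the n elements passes through the heap exactly once, so the total cost is O(n log 36), i.e. O(log 36) per output element.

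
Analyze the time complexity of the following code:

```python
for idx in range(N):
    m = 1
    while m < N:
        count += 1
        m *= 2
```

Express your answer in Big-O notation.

Time complexity: O(n log n).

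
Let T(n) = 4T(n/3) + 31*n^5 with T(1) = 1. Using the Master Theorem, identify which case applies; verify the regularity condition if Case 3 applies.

a=4, b=3, f(n)=31*n^5.
log_3(4) = 1.262 < 5.
f(n) = Omega(n^(1.262+epsilon)) for some epsilon > 0, so Case 3 is the candidate.
Regularity: a*f(n/b) = 4*31*(n/3)^5 = (4/243)*31*n^5 <= c*f(n) with c = 4/243 < 1. Satisfied.
Case 3: T(n) = Theta(n^5).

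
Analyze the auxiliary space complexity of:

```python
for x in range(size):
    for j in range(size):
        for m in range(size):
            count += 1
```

Space complexity: O(1).
Only a constant amount of auxiliary storage is used; nothing grows with n.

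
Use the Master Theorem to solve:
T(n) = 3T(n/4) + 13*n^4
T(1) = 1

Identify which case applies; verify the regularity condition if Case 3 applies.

a=3, b=4, f(n)=13*n^4.
log_4(3) = 0.7925 < 4.
f(n) = Omega(n^(0.7925+epsilon)) for some epsilon > 0, so Case 3 is the candidate.
Regularity: a*f(n/b) = 3*13*(n/4)^4 = (3/256)*13*n^4 <= c*f(n) with c = 3/256 < 1. Satisfied.
Case 3: T(n) = Theta(n^4).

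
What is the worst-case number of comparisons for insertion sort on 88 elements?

Insertion sort on reverse-sorted input: 1 + 2 + ... + (88-1) = 3828 comparisons.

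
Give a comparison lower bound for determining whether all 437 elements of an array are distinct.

In the algebraic decision-tree model, the YES region for element distinctness on 437 elements has 437! connected components (one per ordering). Ben-Or's theorem then gives a lower bound of Omega(log(n!)) = Omega(n log n).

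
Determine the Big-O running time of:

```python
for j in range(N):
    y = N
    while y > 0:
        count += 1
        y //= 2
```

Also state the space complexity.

Time complexity: O(n log n).
Space complexity: O(1).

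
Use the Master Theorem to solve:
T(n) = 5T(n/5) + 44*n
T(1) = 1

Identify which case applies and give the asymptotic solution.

a=5, b=5, f(n)=44*n.
log_5(5) = 1, so n^(log_b(a)) = n.
f(n) = Theta(n), so Case 2 applies.
T(n) = Theta(n log n).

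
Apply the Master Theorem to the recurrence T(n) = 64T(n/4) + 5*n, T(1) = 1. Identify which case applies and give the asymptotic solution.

a=64, b=4, f(n)=5*n.
log_4(64) = 3 > 1.
Since f(n) = O(n^1) is polynomially smaller than n^3, Case 1 applies.
T(n) = Theta(n^3).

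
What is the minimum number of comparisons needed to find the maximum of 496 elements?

Finding the maximum requires 495 comparisons. Each comparison eliminates exactly one candidate. With 496 candidates, we need 495 eliminations.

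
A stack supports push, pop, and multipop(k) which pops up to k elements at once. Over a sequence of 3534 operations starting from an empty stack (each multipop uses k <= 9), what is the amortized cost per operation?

Each element is pushed exactly once and popped at most once (whether by pop or as part of a multipop). So the total number of individual pops over the whole sequence is at most the number of pushes, which is at most 3534. Total work <= 2 * 3534, hence O(1) amortized per operation.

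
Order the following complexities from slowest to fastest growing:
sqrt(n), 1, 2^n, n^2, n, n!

Ordered by growth rate: 1 < sqrt(n) < n < n^2 < 2^n < n!.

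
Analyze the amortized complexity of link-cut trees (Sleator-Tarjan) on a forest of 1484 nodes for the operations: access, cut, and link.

Link-cut trees represent the forest using splay trees over preferred paths. With potential Phi = sum over nodes of log(size of virtual subtree), each access on 1484 nodes is O(log 1484) = O(log n) amortized by the splay-tree access lemma. Cut and link are O(1) plus one access.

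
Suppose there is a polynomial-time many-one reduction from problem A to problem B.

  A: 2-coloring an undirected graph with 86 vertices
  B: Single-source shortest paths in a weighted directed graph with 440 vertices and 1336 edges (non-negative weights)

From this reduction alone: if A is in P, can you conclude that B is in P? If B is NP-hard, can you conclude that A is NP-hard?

A poly-time reduction A <=_p B transfers tractability DOWN (B easy => A easy) and hardness UP (A hard => B hard), not the reverse.
From A in P, the reduction alone does NOT give B in P: any problem in P trivially reduces to SAT, yet SAT is not known to be in P.
From B NP-hard, the reduction alone does NOT give A NP-hard: again, easy problems reduce to hard ones.
(Here in fact A is P and B is P.)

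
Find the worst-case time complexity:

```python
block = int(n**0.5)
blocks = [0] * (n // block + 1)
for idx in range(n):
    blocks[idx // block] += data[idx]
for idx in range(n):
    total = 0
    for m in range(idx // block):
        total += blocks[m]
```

Time complexity: O(n * sqrt(n)).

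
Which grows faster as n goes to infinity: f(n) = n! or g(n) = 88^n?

f(n) = n! grows faster: n!/88^n -> infinity by Stirling.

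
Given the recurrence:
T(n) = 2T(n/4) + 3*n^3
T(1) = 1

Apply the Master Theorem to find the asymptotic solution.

a=2, b=4, f(n)=3*n^3. log_4(2) = 0.5 < 3. Case 3: T(n) = O(n^3).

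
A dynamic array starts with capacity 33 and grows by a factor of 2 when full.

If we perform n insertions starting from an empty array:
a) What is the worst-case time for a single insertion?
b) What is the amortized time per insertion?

(a) Worst-case single insertion: O(n) -- when the array is full at capacity c, the resize copies all c elements, and c can be Theta(n).
(b) Resizes happen at sizes 33, 66, 132, ... Total copy cost for n insertions: 33 + 66 + ... = O(n) (geometric series with ratio 1/2). Amortized cost per insertion: O(n)/n = O(1).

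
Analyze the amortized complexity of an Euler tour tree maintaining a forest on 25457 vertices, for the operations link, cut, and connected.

An Euler tour tree stores each tree's Euler tour as a balanced BST keyed by tour position. On 25457 vertices: link concatenates two tours via O(1) splits/joins of size <= 2*25457 (O(log n)); cut splits the tour at the two occurrences of the edge (O(log n)); connected compares BST roots (O(log n) to find the root). All O(log n) amortized.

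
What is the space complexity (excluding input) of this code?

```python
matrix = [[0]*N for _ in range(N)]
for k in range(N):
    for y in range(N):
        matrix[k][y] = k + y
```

Space complexity: O(n^2).
A 2D structure of size n x n is allocated.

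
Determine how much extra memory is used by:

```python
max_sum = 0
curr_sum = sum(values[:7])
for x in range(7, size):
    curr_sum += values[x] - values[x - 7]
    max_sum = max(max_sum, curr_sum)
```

Space complexity: O(1).
Only a constant amount of auxiliary storage is used; nothing grows with n.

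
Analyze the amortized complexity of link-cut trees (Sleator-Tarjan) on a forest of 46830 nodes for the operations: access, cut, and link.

Link-cut trees represent the forest using splay trees over preferred paths. With potential Phi = sum over nodes of log(size of virtual subtree), each access on 46830 nodes is O(log 46830) = O(log n) amortized by the splay-tree access lemma. Cut and link are O(1) plus one access.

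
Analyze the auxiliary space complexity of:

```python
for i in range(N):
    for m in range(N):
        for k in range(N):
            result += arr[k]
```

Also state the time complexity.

Space complexity: O(1).
Only a constant amount of auxiliary storage is used; nothing grows with n.
Time complexity: O(n^3).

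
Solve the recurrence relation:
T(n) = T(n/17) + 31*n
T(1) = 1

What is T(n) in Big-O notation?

Geometric series: 31*n*(1 + 1/17 + 1/17^2 + ...) = O(n). T(n) = O(n).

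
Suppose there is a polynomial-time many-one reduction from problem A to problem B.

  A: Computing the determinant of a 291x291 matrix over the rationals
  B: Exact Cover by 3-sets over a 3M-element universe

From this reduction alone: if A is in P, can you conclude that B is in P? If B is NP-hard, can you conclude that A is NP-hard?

A poly-time reduction A <=_p B transfers tractability DOWN (B easy => A easy) and hardness UP (A hard => B hard), not the reverse.
From A in P, the reduction alone does NOT give B in P: any problem in P trivially reduces to SAT, yet SAT is not known to be in P.
From B NP-hard, the reduction alone does NOT give A NP-hard: again, easy problems reduce to hard ones.
(Here in fact A is P and B is NP-complete.)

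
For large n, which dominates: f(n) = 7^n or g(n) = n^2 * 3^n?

f(n) = 7^n grows faster: 7^n / (n^2 3^n) = (7/3)^n / n^2 -> infinity since 7/3 > 1.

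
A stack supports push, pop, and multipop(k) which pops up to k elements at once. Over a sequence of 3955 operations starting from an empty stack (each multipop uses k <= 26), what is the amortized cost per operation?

Each element is pushed exactly once and popped at most once (whether by pop or as part of a multipop). So the total number of individual pops over the whole sequence is at most the number of pushes, which is at most 3955. Total work <= 2 * 3955, hence O(1) amortized per operation.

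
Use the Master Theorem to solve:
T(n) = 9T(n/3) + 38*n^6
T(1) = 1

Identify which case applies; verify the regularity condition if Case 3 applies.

a=9, b=3, f(n)=38*n^6.
log_3(9) = 2 < 6.
f(n) = Omega(n^(2+epsilon)) for some epsilon > 0, so Case 3 is the candidate.
Regularity: a*f(n/b) = 9*38*(n/3)^6 = (9/729)*38*n^6 <= c*f(n) with c = 9/729 < 1. Satisfied.
Case 3: T(n) = Theta(n^6).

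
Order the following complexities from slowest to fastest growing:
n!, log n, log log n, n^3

Ordered by growth rate: log log n < log n < n^3 < n!.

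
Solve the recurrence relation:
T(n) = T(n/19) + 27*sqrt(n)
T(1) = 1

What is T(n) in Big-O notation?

Each level contributes sqrt(n/19^k). Geometric series with ratio 1/sqrt(19) < 1 sums to O(sqrt(n)).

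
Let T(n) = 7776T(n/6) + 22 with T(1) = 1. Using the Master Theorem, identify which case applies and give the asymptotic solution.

a=7776, b=6, f(n)=22.
log_6(7776) = 5 > 0.
Since f(n) = O(n^0) is polynomially smaller than n^5, Case 1 applies.
T(n) = Theta(n^5).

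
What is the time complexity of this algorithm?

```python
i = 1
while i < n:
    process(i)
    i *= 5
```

Time complexity: O(log n).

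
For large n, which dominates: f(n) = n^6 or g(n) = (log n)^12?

f(n) = n^6 grows faster: any positive polynomial dominates any polylog.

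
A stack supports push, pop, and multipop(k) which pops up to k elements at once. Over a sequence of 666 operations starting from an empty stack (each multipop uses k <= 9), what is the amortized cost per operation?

Each element is pushed exactly once and popped at most once (whether by pop or as part of a multipop). So the total number of individual pops over the whole sequence is at most the number of pushes, which is at most 666. Total work <= 2 * 666, hence O(1) amortized per operation.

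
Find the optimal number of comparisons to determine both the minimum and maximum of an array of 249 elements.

Naive approach: 496 comparisons (248 for max + 248 for min).
Optimal: Compare elements in pairs first (floor(n/2) = 124 comparisons), then find max among winners and min among losers (124 comparisons each).
Total: ceil(3n/2) - 2 = 372 comparisons. An adversary argument shows this is also a lower bound.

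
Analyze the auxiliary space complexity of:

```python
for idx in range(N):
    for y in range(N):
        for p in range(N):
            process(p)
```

Space complexity: O(1).
Only a constant amount of auxiliary storage is used; nothing grows with n.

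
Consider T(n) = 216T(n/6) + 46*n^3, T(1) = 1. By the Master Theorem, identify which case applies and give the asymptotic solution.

a=216, b=6, f(n)=46*n^3.
log_6(216) = 3, so n^(log_b(a)) = n^3.
f(n) = Theta(n^3), so Case 2 applies.
T(n) = Theta(n^3 log n).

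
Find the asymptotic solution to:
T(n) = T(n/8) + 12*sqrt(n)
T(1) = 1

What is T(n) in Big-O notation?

Each level contributes sqrt(n/8^k). Geometric series with ratio 1/sqrt(8) < 1 sums to O(sqrt(n)).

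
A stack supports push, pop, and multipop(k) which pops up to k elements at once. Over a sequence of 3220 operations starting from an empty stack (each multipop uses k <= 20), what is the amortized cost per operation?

Each element is pushed exactly once and popped at most once (whether by pop or as part of a multipop). So the total number of individual pops over the whole sequence is at most the number of pushes, which is at most 3220. Total work <= 2 * 3220, hence O(1) amortized per operation.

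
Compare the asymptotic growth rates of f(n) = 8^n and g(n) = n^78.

f(n) = 8^n grows faster: any exponential with base > 1 dominates every polynomial.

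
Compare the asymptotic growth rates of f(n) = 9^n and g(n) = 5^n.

f(n) = 9^n grows faster: (9/5)^n -> infinity since 9/5 > 1.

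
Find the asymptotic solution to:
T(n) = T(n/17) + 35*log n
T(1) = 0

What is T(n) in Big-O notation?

Each of the log_17(n) levels adds O(log n). T(n) = O(log^2 n).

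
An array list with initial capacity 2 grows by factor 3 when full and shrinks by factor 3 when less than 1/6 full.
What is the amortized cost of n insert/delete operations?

Using potential function Phi = |3*size - capacity|. Resizing costs are offset by potential release. Amortized O(1) per operation.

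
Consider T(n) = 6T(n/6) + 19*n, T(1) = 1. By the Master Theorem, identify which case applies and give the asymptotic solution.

a=6, b=6, f(n)=19*n.
log_6(6) = 1, so n^(log_b(a)) = n.
f(n) = Theta(n), so Case 2 applies.
T(n) = Theta(n log n).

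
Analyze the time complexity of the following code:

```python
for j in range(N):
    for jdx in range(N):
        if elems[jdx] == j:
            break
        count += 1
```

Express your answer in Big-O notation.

Time complexity: O(n^2).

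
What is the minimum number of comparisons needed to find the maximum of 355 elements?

Finding the maximum requires 354 comparisons. Each comparison eliminates exactly one candidate. With 355 candidates, we need 354 eliminations.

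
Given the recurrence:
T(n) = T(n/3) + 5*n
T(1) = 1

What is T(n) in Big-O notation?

Geometric series: 5*n*(1 + 1/3 + 1/3^2 + ...) = O(n). T(n) = O(n).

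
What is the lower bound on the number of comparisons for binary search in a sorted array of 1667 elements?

With 1667 possible positions, we need at least ceil(log_2(1667)) = 11 comparisons. Each comparison splits the remaining candidates by at most half.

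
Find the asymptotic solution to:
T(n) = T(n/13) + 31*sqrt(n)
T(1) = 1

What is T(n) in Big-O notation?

Each level contributes sqrt(n/13^k). Geometric series with ratio 1/sqrt(13) < 1 sums to O(sqrt(n)).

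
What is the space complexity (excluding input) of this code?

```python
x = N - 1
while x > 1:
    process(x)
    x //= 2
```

Space complexity: O(1).
Only a constant amount of auxiliary storage is used; nothing grows with n.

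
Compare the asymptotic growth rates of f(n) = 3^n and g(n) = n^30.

f(n) = 3^n grows faster: any exponential with base > 1 dominates every polynomial.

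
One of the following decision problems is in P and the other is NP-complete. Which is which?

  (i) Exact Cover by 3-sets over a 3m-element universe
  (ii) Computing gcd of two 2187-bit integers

(i) is NP-complete: one of Karp's 21 NP-complete problems.
(ii) is P: the Euclidean algorithm runs in polynomial time in the bit-length.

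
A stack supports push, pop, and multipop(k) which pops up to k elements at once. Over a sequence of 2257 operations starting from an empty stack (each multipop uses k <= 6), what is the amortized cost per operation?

Each element is pushed exactly once and popped at most once (whether by pop or as part of a multipop). So the total number of individual pops over the whole sequence is at most the number of pushes, which is at most 2257. Total work <= 2 * 2257, hence O(1) amortized per operation.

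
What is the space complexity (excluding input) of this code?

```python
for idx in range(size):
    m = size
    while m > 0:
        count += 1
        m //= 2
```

Space complexity: O(1).
Only a constant amount of auxiliary storage is used; nothing grows with n.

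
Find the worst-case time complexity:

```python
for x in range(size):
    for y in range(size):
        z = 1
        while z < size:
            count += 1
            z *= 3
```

Time complexity: O(n^2 log n).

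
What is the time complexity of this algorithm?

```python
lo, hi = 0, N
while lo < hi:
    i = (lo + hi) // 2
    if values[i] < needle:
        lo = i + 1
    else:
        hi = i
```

Time complexity: O(log n).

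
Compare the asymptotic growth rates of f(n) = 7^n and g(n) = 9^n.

g(n) = 9^n grows faster: (9/7)^n -> infinity since 9/7 > 1.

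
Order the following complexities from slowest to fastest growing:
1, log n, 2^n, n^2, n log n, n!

Ordered by growth rate: 1 < log n < n log n < n^2 < 2^n < n!.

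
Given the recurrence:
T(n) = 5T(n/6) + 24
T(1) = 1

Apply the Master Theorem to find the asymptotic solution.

a=5, b=6, f(n)=24. log_6(5) = 0.8982. Case 1 of Master Theorem: T(n) = O(n^0.8982).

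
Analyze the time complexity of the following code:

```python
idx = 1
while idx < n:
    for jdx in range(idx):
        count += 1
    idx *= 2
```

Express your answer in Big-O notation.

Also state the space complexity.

Time complexity: O(n).
Space complexity: O(1).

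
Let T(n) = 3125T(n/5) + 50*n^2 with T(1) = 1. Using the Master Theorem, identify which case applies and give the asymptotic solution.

a=3125, b=5, f(n)=50*n^2.
log_5(3125) = 5 > 2.
Since f(n) = O(n^2) is polynomially smaller than n^5, Case 1 applies.
T(n) = Theta(n^5).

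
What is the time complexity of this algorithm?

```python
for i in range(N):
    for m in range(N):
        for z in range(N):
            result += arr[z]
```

Time complexity: O(n^3).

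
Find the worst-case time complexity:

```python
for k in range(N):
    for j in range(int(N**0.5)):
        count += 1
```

Time complexity: O(n * sqrt(n)).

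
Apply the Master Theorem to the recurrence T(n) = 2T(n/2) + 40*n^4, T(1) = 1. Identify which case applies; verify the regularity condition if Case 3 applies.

a=2, b=2, f(n)=40*n^4.
log_2(2) = 1 < 4.
f(n) = Omega(n^(1+epsilon)) for some epsilon > 0, so Case 3 is the candidate.
Regularity: a*f(n/b) = 2*40*(n/2)^4 = (2/16)*40*n^4 <= c*f(n) with c = 2/16 < 1. Satisfied.
Case 3: T(n) = Theta(n^4).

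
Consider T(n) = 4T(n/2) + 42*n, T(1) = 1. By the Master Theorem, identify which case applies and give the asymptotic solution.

a=4, b=2, f(n)=42*n.
log_2(4) = 2 > 1.
Since f(n) = O(n^1) is polynomially smaller than n^2, Case 1 applies.
T(n) = Theta(n^2).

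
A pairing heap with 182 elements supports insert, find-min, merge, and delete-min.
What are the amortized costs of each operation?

Pairing heaps are self-adjusting heap-ordered trees. Insert and merge link two roots: O(1). Find-min reads the root: O(1). Delete-min removes the root, then pairs children in two passes; amortized cost is O(log 182) = O(log n).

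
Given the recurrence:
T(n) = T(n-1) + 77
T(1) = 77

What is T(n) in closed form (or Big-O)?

Unrolling: T(n) = T(n-1) + 77 = T(n-2) + 2*77 = ... = T(1) + (n-1)*77 = 77 + (n-1)*77 = 77n.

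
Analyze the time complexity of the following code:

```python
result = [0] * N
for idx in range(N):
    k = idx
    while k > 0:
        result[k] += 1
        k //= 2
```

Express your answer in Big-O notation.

Time complexity: O(n log n).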